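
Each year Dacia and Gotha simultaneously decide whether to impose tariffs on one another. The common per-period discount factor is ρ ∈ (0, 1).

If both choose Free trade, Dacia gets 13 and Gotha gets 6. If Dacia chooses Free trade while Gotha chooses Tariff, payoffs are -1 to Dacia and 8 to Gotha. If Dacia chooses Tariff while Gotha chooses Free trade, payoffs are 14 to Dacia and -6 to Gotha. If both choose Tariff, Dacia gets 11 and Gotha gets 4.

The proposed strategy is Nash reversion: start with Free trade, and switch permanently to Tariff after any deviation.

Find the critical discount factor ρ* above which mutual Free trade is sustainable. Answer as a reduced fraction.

Dacia: cooperation gives 13 each period; deviation gives 14 once then 11 forever.
  13/(1−ρ) ≥ 14 + 11ρ/(1−ρ) ⇒ ρ ≥ 1/3.
Gotha: cooperation gives 6 each period; deviation gives 8 once then 4 forever.
  ρ ≥ 2/4 = 1/2.
Both must hold, so the binding constraint is Gotha's: ρ ≥ 1/2.

1/2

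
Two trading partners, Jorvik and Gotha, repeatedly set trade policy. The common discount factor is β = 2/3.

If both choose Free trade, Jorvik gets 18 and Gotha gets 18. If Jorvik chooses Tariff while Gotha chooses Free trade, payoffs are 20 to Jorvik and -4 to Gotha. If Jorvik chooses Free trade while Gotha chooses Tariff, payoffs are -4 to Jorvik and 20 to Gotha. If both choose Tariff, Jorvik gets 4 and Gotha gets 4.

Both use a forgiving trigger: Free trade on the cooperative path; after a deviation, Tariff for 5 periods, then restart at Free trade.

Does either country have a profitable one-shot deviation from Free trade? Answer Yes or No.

No

A one-shot deviation gives 20 now, then 4 for 5 periods, then back to 18.
Gain from deviating: (20−18) today; loss: (18−4) in each of the next 5 periods.
No-deviation condition: (18−4)(β+…+β^5) ≥ 20−18, i.e. β+…+β^5 ≥ 1/7.
At β = 2/3: β+…+β^5 = 1.7366 ≥ 0.1429.
So cooperation is sustainable.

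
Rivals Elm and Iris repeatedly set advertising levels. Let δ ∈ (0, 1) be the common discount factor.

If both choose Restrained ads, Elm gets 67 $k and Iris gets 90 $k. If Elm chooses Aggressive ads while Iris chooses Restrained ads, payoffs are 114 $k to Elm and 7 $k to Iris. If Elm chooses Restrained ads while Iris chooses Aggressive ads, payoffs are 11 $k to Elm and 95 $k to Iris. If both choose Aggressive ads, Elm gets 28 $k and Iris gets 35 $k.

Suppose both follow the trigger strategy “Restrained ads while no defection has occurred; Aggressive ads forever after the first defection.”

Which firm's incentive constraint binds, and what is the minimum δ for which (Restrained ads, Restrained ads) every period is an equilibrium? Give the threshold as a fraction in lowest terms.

For Elm: deviation gain 114−67 = 47, per-period punishment loss 67−28 = 39. IC gives δ ≥ 47/86.
For Iris: gain 5, loss 55 per period, so δ ≥ 5/60 = 1/12.
The tighter constraint is Elm's, so cooperation needs δ ≥ 47/86.

Elm; δ ≥ 47/86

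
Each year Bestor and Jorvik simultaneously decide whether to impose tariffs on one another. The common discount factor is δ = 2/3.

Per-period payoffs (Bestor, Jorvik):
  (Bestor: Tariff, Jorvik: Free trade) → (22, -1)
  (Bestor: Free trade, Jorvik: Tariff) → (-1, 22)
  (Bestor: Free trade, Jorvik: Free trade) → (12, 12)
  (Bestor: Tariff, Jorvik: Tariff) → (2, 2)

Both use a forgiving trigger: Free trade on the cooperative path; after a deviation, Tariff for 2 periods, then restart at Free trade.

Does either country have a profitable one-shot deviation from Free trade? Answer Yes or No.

IC: δ+…+δ^2 ≥ (22−12)/(12−2) = 1.
At δ = 2/3: partial sum = 1.1111 ≥ 1.0000. Cooperation sustainable.

No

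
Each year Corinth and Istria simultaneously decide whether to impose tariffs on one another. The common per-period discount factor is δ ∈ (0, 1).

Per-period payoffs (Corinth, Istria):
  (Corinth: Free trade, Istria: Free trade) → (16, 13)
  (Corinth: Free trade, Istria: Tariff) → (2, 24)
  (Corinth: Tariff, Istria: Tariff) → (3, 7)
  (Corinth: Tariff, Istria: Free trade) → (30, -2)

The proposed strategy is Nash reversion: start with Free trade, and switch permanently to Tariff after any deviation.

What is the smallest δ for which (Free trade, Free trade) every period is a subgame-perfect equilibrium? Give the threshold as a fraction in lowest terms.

Corinth's threshold: (30−16)/(30−3) = 14/27.
Istria's threshold: (24−13)/(24−7) = 11/17.
14/27 < 11/17, so Istria binds and δ* = 11/17.

11/17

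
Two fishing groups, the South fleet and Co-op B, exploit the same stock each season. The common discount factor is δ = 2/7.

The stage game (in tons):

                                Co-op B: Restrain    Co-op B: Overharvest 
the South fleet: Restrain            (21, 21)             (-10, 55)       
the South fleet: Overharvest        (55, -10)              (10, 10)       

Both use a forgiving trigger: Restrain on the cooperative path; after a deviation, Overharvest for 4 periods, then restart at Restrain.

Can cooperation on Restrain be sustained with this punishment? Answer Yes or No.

No

IC: δ+…+δ^4 ≥ (55−21)/(21−10) = 34/11.
At δ = 2/7: partial sum = 0.3973 < 3.0909. Cooperation not sustainable.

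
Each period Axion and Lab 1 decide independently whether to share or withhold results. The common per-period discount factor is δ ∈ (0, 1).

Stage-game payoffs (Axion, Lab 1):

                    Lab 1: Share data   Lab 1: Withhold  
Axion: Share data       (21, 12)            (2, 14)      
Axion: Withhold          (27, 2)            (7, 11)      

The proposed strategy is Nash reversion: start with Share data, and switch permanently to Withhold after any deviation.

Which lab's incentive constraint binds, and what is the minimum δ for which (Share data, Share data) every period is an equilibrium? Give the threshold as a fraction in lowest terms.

For Axion: deviation gain 27−21 = 6, per-period punishment loss 21−7 = 14. IC gives δ ≥ 6/20 = 3/10.
For Lab 1: gain 2, loss 1 per period, so δ ≥ 2/3.
The tighter constraint is Lab 1's, so cooperation needs δ ≥ 2/3.

Lab 1; δ ≥ 2/3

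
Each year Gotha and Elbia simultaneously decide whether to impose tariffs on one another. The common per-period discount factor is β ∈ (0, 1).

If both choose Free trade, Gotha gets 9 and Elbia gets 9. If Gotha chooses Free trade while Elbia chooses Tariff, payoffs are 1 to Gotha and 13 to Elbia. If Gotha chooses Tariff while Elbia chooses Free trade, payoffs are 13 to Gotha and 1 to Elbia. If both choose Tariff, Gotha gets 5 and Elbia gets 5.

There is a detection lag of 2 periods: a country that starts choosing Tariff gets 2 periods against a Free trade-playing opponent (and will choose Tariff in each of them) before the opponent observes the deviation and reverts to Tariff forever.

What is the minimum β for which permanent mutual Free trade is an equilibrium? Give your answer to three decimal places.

Deviating for the 2 undetected periods gains 13−9 = 4 per period over cooperation, then loses 9−5 = 4 per period forever once punishment starts.
Gain: 4(1 + β + … + β^1); loss: 4·β^2/(1−β).
No profitable deviation ⇔ 4(1−β^2) ≤ 4·β^2, i.e. β^2 ≥ 4/(4+4) = 1/2.
Hence β ≥ (1/2)^(1/2) ≈ 0.707.

0.707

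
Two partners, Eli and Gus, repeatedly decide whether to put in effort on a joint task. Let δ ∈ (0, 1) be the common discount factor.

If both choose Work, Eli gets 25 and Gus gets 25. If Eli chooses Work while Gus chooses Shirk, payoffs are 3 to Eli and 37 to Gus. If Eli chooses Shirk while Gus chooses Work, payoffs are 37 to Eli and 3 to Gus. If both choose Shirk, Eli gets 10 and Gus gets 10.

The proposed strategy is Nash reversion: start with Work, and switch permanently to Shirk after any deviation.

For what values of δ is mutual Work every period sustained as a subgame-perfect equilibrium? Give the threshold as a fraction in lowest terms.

4/9

Cooperation forever yields 25 each period: 25/(1−δ).
Deviating yields 37 once, then 10 forever: 37 + 10δ/(1−δ).
No profitable deviation requires 25/(1−δ) ≥ 37 + 10δ/(1−δ).
Multiplying by (1−δ): 25 ≥ 37(1−δ) + 10δ = 37 − 27δ.
So 27δ ≥ 12, i.e. δ ≥ 12/27 = 4/9.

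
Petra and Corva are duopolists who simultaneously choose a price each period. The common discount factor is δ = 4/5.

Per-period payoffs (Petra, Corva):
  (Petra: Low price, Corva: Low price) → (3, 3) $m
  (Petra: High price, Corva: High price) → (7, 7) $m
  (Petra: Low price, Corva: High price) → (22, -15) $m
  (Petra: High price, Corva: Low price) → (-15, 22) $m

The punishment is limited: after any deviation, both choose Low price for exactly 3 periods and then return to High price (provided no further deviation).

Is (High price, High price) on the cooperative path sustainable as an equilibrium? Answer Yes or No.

IC: δ+…+δ^3 ≥ (22−7)/(7−3) = 15/4.
At δ = 4/5: partial sum = 1.9520 < 3.7500. Cooperation not sustainable.

No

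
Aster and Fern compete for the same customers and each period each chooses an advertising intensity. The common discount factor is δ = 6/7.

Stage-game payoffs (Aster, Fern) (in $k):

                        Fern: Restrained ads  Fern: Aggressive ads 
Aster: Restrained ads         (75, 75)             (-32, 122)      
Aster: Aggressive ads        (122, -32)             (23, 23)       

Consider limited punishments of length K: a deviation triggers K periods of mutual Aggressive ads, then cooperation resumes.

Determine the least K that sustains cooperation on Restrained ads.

No profitable deviation requires (75−23)(δ+…+δ^K) ≥ 122−75, i.e. δ+…+δ^K ≥ 47/52 ≈ 0.9038.
With δ = 6/7, the partial sums are K=1: 0.8571, K=2: 1.5918.
K = 2 is the first length at which the sum reaches 0.9038.

2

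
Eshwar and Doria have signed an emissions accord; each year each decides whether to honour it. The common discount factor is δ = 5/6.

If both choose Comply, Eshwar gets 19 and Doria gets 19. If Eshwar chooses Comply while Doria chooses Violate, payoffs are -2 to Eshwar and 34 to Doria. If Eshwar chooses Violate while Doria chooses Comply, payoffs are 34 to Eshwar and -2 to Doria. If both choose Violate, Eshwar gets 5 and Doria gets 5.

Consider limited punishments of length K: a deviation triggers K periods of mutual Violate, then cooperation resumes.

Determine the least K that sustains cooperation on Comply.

2

No profitable deviation requires (19−5)(δ+…+δ^K) ≥ 34−19, i.e. δ+…+δ^K ≥ 15/14 ≈ 1.0714.
With δ = 5/6, the partial sums are K=1: 0.8333, K=2: 1.5278.
K = 2 is the first length at which the sum reaches 1.0714.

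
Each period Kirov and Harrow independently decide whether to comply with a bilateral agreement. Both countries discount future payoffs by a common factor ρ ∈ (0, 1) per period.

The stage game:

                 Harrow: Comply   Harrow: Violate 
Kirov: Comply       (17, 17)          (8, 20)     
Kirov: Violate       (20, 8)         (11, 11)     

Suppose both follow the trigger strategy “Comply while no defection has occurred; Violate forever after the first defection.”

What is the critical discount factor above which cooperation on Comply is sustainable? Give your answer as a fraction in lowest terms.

One-period gain from deviating is 20 − 17 = 3. The loss is 17 − 11 = 6 in every subsequent period, with present value 6·ρ/(1−ρ).
Deviation is unprofitable when 6·ρ/(1−ρ) ≥ 3, i.e. ρ/(1−ρ) ≥ 1/2.
Equivalently ρ ≥ 3/(3+6) = 1/3.

1/3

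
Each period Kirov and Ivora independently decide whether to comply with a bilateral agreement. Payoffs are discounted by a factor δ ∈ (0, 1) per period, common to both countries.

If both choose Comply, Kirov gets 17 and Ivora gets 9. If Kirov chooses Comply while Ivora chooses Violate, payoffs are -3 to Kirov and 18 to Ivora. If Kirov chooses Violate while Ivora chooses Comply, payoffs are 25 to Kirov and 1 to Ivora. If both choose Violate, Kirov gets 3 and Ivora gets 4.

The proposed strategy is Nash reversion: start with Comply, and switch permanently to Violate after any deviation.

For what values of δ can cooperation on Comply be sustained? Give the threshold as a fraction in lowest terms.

9/14

For Kirov: deviation gain 25−17 = 8, per-period punishment loss 17−3 = 14. IC gives δ ≥ 8/22 = 4/11.
For Ivora: gain 9, loss 5 per period, so δ ≥ 9/14.
The tighter constraint is Ivora's, so cooperation needs δ ≥ 9/14.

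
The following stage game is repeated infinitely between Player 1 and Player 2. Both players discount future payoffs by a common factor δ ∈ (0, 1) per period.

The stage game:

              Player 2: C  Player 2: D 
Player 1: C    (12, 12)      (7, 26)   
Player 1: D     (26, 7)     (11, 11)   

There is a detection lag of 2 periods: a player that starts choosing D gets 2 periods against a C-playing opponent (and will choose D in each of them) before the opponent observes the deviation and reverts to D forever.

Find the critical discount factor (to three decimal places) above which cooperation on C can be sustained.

0.966

A deviator earns 26 for 2 periods, then 11 forever; cooperating earns 12 forever. Multiplying the IC by (1−δ):
12 ≥ 26(1−δ^2) + 11δ^2, so 15·δ^2 ≥ 14 and δ^2 ≥ 14/15.
δ ≥ (14/15)^(1/2) ≈ 0.966.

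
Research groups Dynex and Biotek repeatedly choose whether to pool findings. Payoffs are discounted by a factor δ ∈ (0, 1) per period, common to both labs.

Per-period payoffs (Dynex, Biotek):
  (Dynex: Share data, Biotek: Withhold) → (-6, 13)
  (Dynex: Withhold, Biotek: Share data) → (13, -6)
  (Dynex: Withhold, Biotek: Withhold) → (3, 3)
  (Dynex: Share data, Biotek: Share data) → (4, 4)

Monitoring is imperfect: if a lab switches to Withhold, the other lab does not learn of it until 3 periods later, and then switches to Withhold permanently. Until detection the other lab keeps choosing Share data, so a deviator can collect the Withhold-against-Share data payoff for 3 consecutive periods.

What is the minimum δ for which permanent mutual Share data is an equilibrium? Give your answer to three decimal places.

0.965

The best deviation is to choose Withhold for all 3 undetected periods, earning 13 each, then 3 forever once detected.
Deviation value: 13(1−δ^3)/(1−δ) + 3δ^3/(1−δ); cooperation value: 4/(1−δ).
IC: 4 ≥ 13(1−δ^3) + 3δ^3 = 13 − 10δ^3.
So δ^3 ≥ 9/10, giving δ ≥ (9/10)^(1/3) ≈ 0.965.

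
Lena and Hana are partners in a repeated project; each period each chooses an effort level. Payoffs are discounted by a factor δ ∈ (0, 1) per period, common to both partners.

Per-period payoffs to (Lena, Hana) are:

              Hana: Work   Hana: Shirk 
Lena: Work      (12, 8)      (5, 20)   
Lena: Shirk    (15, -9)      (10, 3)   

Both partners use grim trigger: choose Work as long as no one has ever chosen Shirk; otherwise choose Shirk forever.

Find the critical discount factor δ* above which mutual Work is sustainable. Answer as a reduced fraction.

Lena: cooperation gives 12 each period; deviation gives 15 once then 10 forever.
  12/(1−δ) ≥ 15 + 10δ/(1−δ) ⇒ δ ≥ 3/5.
Hana: cooperation gives 8 each period; deviation gives 20 once then 3 forever.
  δ ≥ 12/17.
Both must hold, so the binding constraint is Hana's: δ ≥ 12/17.

12/17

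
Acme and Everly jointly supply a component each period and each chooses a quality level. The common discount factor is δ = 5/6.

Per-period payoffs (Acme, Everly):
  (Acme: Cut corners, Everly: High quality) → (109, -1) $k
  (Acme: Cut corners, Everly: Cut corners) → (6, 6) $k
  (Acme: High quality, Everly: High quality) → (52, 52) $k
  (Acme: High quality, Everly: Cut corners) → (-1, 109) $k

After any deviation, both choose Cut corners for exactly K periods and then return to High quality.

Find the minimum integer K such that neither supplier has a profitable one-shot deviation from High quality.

IC: δ(1−δ^K)/(1−δ) ≥ (109−52)/(52−6) = 57/46.
With δ = 5/6: need 1 − δ^K ≥ 57/46·(1−5/6)/(5/6), i.e. δ^K ≤ 0.7522.
Since (5/6)^1 = 0.8333 and (5/6)^2 = 0.6944, the smallest such K is 2.

2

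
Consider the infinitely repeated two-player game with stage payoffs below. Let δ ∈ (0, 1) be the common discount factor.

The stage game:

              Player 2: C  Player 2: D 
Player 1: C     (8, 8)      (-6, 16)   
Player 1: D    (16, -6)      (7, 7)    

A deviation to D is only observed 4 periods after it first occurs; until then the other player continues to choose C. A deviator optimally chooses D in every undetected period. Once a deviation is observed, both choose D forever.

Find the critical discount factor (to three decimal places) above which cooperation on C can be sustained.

0.971

The best deviation is to choose D for all 4 undetected periods, earning 16 each, then 7 forever once detected.
Deviation value: 16(1−δ^4)/(1−δ) + 7δ^4/(1−δ); cooperation value: 8/(1−δ).
IC: 8 ≥ 16(1−δ^4) + 7δ^4 = 16 − 9δ^4.
So δ^4 ≥ 8/9, giving δ ≥ (8/9)^(1/4) ≈ 0.971.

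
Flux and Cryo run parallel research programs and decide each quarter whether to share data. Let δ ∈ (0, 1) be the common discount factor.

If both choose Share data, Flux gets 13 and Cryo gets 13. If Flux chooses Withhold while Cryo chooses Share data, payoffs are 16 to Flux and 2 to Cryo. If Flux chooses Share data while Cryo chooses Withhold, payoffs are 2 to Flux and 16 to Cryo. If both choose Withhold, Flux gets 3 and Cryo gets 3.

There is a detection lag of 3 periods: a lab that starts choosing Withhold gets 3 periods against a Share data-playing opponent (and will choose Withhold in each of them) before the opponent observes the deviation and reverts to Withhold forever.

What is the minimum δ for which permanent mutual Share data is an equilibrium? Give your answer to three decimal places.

0.613

Deviating for the 3 undetected periods gains 16−13 = 3 per period over cooperation, then loses 13−3 = 10 per period forever once punishment starts.
Gain: 3(1 + δ + … + δ^2); loss: 10·δ^3/(1−δ).
No profitable deviation ⇔ 3(1−δ^3) ≤ 10·δ^3, i.e. δ^3 ≥ 3/(3+10) = 3/13.
Hence δ ≥ (3/13)^(1/3) ≈ 0.613.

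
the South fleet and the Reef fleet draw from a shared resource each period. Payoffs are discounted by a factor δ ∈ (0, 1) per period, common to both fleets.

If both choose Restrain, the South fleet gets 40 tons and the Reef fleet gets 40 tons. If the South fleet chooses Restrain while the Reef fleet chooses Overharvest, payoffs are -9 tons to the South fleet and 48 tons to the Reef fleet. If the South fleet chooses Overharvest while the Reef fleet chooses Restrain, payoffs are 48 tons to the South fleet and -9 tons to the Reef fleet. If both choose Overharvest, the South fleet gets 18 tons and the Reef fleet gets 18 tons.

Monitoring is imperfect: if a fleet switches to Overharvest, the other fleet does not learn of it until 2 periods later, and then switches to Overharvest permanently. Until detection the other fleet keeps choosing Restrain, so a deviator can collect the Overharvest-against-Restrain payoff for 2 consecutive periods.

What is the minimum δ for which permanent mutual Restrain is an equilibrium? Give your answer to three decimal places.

0.516

A deviator earns 48 for 2 periods, then 18 forever; cooperating earns 40 forever. Multiplying the IC by (1−δ):
40 ≥ 48(1−δ^2) + 18δ^2, so 30·δ^2 ≥ 8 and δ^2 ≥ 4/15.
δ ≥ (4/15)^(1/2) ≈ 0.516.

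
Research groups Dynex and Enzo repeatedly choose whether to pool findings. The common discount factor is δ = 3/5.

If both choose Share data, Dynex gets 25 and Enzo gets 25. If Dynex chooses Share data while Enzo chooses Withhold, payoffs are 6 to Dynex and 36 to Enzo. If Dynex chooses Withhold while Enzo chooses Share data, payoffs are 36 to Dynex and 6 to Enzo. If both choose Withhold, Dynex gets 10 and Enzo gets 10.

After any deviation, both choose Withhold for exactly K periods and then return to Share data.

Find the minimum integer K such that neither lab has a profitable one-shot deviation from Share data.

2

Need Σ_{k=1}^{K} δ^k ≥ (36−25)/(25−10) = 0.7333 at δ = 3/5.
At K = 1 the sum is 0.6000 < 0.7333; at K = 2 it is 0.9600 ≥ 0.7333.
So the minimum punishment length is K = 2.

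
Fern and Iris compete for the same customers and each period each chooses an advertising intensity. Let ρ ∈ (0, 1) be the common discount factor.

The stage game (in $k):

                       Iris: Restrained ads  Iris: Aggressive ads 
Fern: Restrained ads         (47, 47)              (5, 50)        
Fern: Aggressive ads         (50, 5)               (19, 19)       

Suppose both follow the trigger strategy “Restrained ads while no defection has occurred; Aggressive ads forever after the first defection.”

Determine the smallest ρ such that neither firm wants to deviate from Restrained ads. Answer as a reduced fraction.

Cooperation forever yields 47 each period: 47/(1−ρ).
Deviating yields 50 once, then 19 forever: 50 + 19ρ/(1−ρ).
No profitable deviation requires 47/(1−ρ) ≥ 50 + 19ρ/(1−ρ).
Multiplying by (1−ρ): 47 ≥ 50(1−ρ) + 19ρ = 50 − 31ρ.
So 31ρ ≥ 3, i.e. ρ ≥ 3/31.

3/31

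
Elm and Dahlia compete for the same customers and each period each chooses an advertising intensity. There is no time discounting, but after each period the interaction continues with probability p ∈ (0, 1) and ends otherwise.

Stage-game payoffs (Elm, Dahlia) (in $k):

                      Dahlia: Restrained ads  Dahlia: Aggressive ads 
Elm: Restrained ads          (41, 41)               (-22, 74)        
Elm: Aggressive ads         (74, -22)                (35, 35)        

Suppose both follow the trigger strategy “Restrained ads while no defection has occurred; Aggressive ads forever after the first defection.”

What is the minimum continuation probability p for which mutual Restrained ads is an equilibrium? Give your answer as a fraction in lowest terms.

11/13

With no time discounting, the continuation probability p plays the role of the discount factor.
Grim-trigger IC: 41/(1−p) ≥ 74 + 35p/(1−p) ⇒ p ≥ (74−41)/(74−35) = 11/13.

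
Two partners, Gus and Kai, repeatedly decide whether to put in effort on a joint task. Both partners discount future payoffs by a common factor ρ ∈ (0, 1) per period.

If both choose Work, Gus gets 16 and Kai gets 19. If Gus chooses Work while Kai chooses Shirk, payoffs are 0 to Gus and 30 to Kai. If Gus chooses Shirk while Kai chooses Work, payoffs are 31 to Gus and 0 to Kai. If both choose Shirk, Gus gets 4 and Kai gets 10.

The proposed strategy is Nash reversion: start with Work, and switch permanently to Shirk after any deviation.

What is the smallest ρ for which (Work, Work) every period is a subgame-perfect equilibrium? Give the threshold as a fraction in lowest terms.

5/9

Gus: cooperation gives 16 each period; deviation gives 31 once then 4 forever.
  16/(1−ρ) ≥ 31 + 4ρ/(1−ρ) ⇒ ρ ≥ 15/27 = 5/9.
Kai: cooperation gives 19 each period; deviation gives 30 once then 10 forever.
  ρ ≥ 11/20.
Both must hold, so the binding constraint is Gus's: ρ ≥ 5/9.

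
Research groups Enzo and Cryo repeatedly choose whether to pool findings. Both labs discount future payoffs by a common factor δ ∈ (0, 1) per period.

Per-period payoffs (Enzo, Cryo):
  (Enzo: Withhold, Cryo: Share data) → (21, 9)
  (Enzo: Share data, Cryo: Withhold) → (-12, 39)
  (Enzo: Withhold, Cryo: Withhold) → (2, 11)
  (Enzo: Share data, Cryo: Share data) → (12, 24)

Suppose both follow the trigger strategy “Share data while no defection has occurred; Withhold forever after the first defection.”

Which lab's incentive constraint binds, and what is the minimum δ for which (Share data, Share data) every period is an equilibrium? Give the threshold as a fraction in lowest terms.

Enzo: cooperation gives 12 each period; deviation gives 21 once then 2 forever.
  12/(1−δ) ≥ 21 + 2δ/(1−δ) ⇒ δ ≥ 9/19.
Cryo: cooperation gives 24 each period; deviation gives 39 once then 11 forever.
  δ ≥ 15/28.
Both must hold, so the binding constraint is Cryo's: δ ≥ 15/28.

Cryo; δ ≥ 15/28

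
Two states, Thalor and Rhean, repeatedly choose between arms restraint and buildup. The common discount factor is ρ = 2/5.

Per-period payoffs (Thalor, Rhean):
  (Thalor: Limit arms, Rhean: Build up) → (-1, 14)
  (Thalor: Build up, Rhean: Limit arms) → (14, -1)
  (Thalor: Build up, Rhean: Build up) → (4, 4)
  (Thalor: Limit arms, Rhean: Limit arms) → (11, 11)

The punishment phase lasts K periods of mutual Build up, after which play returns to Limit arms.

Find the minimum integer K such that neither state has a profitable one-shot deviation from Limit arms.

IC: ρ(1−ρ^K)/(1−ρ) ≥ (14−11)/(11−4) = 3/7.
With ρ = 2/5: need 1 − ρ^K ≥ 3/7·(1−2/5)/(2/5), i.e. ρ^K ≤ 0.3571.
Since (2/5)^1 = 0.4000 and (2/5)^2 = 0.1600, the smallest such K is 2.

2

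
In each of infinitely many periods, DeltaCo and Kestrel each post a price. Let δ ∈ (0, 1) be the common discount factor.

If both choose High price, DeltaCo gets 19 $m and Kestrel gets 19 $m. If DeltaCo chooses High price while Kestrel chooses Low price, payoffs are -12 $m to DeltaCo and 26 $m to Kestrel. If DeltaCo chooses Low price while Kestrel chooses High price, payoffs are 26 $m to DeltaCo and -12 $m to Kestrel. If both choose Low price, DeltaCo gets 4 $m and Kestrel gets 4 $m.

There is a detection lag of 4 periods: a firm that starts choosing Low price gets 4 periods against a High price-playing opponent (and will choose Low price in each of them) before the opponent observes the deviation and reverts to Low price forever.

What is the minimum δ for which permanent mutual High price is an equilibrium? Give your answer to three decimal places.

0.751

Deviating for the 4 undetected periods gains 26−19 = 7 per period over cooperation, then loses 19−4 = 15 per period forever once punishment starts.
Gain: 7(1 + δ + … + δ^3); loss: 15·δ^4/(1−δ).
No profitable deviation ⇔ 7(1−δ^4) ≤ 15·δ^4, i.e. δ^4 ≥ 7/(7+15) = 7/22.
Hence δ ≥ (7/22)^(1/4) ≈ 0.751.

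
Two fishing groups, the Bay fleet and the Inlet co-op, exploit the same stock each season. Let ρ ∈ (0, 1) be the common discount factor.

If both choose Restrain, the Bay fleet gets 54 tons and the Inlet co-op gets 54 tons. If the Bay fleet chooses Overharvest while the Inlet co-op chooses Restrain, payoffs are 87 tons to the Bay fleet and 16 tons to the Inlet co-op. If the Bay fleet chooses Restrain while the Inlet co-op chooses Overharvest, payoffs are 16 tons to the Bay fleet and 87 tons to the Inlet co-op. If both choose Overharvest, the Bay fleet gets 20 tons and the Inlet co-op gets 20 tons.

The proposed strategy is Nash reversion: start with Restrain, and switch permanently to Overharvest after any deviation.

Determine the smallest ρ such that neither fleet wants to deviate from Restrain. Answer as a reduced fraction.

33/67

Under grim trigger the critical discount factor is (T−C)/(T−P) with T = 87, C = 54, P = 20.
ρ* = (87−54)/(87−20) = 33/67.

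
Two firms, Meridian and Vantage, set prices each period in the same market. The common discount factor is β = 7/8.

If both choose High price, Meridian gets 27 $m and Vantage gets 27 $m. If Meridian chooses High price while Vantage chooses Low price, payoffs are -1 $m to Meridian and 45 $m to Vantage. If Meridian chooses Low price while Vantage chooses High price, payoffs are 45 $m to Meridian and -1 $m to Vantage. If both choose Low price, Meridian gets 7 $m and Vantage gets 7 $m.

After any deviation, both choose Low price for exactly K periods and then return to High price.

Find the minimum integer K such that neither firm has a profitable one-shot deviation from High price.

2

Need Σ_{k=1}^{K} β^k ≥ (45−27)/(27−7) = 0.9000 at β = 7/8.
At K = 1 the sum is 0.8750 < 0.9000; at K = 2 it is 1.6406 ≥ 0.9000.
So the minimum punishment length is K = 2.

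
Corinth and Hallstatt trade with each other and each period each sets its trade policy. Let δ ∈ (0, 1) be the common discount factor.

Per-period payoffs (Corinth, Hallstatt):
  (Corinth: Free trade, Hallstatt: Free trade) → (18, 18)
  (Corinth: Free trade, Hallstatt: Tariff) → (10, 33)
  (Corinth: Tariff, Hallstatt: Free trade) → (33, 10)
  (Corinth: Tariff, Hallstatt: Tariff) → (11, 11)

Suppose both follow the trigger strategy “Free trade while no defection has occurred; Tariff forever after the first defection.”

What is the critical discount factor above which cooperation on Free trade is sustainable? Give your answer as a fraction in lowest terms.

One-period gain from deviating is 33 − 18 = 15. The loss is 18 − 11 = 7 in every subsequent period, with present value 7·δ/(1−δ).
Deviation is unprofitable when 7·δ/(1−δ) ≥ 15, i.e. δ/(1−δ) ≥ 15/7.
Equivalently δ ≥ 15/(15+7) = 15/22.

15/22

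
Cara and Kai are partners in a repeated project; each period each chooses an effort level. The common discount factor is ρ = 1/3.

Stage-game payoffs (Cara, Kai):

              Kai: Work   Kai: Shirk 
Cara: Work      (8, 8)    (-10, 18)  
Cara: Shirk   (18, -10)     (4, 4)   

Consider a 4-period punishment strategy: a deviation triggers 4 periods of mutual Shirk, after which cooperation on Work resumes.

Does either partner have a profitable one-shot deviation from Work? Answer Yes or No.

Yes

Comparing payoff streams over the 5 periods until play realigns: cooperate → 8(1+ρ+…+ρ^4); deviate → 18 + 4(ρ+…+ρ^4).
Cooperation is sustained iff (8−4)(ρ+…+ρ^4) ≥ 18−8.
ρ+…+ρ^4 = 1/3·(1−(1/3)^4)/(1−1/3) = 0.4938, and (18−8)/(8−4) = 2.5000.
0.4938 < 2.5000, so cooperation is not sustainable.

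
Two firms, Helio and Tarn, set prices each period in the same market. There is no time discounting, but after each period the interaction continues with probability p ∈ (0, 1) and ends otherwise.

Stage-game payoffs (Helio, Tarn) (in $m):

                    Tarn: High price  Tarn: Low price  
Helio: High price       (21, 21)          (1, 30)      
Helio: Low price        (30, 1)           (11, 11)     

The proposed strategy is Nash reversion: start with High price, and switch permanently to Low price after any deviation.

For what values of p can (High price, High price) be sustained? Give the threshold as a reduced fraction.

With no time discounting, the continuation probability p plays the role of the discount factor.
Grim-trigger IC: 21/(1−p) ≥ 30 + 11p/(1−p) ⇒ p ≥ (30−21)/(30−11) = 9/19.

9/19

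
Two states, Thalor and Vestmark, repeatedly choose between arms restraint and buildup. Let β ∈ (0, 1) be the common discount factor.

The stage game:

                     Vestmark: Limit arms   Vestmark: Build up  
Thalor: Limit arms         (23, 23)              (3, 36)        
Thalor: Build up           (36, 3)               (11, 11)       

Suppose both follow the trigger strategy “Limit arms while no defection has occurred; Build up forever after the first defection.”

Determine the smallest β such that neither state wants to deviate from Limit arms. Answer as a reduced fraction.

23/(1−β) ≥ 36 + 11β/(1−β)
23 ≥ 36 − 25β
β ≥ 13/25.

13/25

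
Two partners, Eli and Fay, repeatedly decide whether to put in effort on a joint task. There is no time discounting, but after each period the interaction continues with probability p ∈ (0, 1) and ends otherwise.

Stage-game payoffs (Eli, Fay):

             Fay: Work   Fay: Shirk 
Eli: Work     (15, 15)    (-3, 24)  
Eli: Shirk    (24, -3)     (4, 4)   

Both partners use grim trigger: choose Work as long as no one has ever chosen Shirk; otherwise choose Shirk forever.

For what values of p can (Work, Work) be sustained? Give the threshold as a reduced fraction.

9/20

Expected cooperation value is 15 + p·15 + p²·15 + … = 15/(1−p); deviation gives 24 + p·4/(1−p).
15 ≥ 24(1−p) + 4p ⇒ 20p ≥ 9 ⇒ p ≥ 9/20.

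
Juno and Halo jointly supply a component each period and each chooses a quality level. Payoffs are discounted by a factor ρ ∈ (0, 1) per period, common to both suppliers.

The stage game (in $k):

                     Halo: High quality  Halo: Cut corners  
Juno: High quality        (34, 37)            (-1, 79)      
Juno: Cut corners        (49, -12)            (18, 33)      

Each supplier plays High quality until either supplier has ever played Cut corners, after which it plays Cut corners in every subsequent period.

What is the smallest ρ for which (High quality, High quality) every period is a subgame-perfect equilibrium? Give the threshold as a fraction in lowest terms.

21/23

Juno: cooperation gives 34 each period; deviation gives 49 once then 18 forever.
  34/(1−ρ) ≥ 49 + 18ρ/(1−ρ) ⇒ ρ ≥ 15/31.
Halo: cooperation gives 37 each period; deviation gives 79 once then 33 forever.
  ρ ≥ 42/46 = 21/23.
Both must hold, so the binding constraint is Halo's: ρ ≥ 21/23.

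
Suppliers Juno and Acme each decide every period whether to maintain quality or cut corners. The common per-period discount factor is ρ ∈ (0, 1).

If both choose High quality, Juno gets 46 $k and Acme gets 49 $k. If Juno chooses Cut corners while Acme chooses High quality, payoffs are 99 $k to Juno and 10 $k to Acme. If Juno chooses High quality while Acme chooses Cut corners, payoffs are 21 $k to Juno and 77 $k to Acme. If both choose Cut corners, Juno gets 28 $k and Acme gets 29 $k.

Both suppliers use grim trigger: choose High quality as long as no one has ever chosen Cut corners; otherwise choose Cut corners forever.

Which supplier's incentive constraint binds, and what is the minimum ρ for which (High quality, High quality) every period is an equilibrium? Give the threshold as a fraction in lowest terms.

For Juno: deviation gain 99−46 = 53, per-period punishment loss 46−28 = 18. IC gives ρ ≥ 53/71.
For Acme: gain 28, loss 20 per period, so ρ ≥ 28/48 = 7/12.
The tighter constraint is Juno's, so cooperation needs ρ ≥ 53/71.

Juno; ρ ≥ 53/71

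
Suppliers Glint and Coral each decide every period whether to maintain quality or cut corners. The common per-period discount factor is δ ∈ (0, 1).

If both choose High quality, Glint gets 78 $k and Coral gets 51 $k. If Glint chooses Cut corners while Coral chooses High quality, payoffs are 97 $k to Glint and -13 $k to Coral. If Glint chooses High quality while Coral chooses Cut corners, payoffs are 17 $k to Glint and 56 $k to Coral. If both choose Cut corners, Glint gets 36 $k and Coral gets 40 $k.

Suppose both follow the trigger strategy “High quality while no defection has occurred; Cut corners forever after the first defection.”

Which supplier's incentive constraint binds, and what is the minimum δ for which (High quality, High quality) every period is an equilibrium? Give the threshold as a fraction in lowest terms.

For Glint: deviation gain 97−78 = 19, per-period punishment loss 78−36 = 42. IC gives δ ≥ 19/61.
For Coral: gain 5, loss 11 per period, so δ ≥ 5/16.
The tighter constraint is Coral's, so cooperation needs δ ≥ 5/16.

Coral; δ ≥ 5/16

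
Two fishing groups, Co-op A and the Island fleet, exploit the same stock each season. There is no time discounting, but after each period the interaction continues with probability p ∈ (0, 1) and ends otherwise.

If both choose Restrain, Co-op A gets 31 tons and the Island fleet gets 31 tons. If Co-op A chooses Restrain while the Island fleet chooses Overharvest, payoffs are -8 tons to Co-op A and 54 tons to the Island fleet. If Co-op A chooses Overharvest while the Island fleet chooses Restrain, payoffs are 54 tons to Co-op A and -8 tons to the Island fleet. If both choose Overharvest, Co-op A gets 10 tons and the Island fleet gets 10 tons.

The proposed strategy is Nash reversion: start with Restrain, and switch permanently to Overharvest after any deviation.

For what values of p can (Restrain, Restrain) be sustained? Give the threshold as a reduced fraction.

With no time discounting, the continuation probability p plays the role of the discount factor.
Grim-trigger IC: 31/(1−p) ≥ 54 + 10p/(1−p) ⇒ p ≥ (54−31)/(54−10) = 23/44.

23/44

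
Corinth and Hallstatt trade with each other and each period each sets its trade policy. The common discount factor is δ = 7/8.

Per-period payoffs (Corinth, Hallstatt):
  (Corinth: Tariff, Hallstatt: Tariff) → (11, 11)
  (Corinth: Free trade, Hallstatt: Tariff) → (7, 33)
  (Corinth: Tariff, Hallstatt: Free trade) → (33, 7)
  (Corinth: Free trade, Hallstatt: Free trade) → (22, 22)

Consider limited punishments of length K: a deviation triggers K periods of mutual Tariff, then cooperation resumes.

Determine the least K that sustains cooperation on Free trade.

2

Need Σ_{k=1}^{K} δ^k ≥ (33−22)/(22−11) = 1.0000 at δ = 7/8.
At K = 1 the sum is 0.8750 < 1.0000; at K = 2 it is 1.6406 ≥ 1.0000.
So the minimum punishment length is K = 2.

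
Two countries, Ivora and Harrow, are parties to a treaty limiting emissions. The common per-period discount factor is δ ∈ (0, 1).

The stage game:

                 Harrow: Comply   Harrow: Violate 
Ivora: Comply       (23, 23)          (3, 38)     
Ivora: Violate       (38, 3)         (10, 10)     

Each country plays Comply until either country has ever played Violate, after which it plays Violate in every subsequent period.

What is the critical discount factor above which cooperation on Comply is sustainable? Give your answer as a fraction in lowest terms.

One-period gain from deviating is 38 − 23 = 15. The loss is 23 − 10 = 13 in every subsequent period, with present value 13·δ/(1−δ).
Deviation is unprofitable when 13·δ/(1−δ) ≥ 15, i.e. δ/(1−δ) ≥ 15/13.
Equivalently δ ≥ 15/(15+13) = 15/28.

15/28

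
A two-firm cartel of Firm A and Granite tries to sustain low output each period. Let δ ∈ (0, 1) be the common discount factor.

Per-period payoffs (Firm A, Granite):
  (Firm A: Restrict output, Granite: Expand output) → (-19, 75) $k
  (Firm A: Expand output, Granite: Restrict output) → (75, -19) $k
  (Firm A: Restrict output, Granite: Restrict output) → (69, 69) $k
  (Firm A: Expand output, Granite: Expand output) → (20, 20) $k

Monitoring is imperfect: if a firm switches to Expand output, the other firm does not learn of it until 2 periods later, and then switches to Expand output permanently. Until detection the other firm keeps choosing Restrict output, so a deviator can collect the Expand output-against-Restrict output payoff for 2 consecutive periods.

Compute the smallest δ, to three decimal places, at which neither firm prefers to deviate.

A deviator earns 75 for 2 periods, then 20 forever; cooperating earns 69 forever. Multiplying the IC by (1−δ):
69 ≥ 75(1−δ^2) + 20δ^2, so 55·δ^2 ≥ 6 and δ^2 ≥ 6/55.
δ ≥ (6/55)^(1/2) ≈ 0.330.

0.330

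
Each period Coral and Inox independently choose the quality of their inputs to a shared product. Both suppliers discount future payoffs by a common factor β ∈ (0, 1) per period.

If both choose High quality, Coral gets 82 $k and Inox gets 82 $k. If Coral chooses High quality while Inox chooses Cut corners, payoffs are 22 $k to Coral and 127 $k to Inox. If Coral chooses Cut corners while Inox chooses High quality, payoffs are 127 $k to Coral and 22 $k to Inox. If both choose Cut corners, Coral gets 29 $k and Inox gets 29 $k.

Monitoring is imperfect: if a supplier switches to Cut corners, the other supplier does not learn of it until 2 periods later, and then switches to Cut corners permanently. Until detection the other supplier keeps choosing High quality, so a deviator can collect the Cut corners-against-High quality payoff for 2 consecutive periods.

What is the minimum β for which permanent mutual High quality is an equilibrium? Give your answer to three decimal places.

0.678

Deviating for the 2 undetected periods gains 127−82 = 45 per period over cooperation, then loses 82−29 = 53 per period forever once punishment starts.
Gain: 45(1 + β + … + β^1); loss: 53·β^2/(1−β).
No profitable deviation ⇔ 45(1−β^2) ≤ 53·β^2, i.e. β^2 ≥ 45/(45+53) = 45/98.
Hence β ≥ (45/98)^(1/2) ≈ 0.678.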